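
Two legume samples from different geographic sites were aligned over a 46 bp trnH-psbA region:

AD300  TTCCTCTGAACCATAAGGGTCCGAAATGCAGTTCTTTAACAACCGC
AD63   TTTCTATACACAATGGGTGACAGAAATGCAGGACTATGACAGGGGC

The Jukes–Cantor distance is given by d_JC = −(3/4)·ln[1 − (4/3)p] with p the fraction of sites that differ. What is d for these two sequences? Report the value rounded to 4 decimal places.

0.5091

Differing sites — 3:C/T; 6:C/A; 8:G/A; 9:A/C; 12:C/A; 15:A/G; 16:A/G; 18:G/T; 20:T/A; 22:C/A; 32:T/G; 33:T/A; 36:T/A; 38:A/G; 42:A/G; 43:C/G; 44:C/G.
p = 17/46 = 0.369565.
d = −0.75 · ln(1 − (4/3)·0.369565) = −0.75 · ln(0.507247) = −0.75 · (-0.678757) = 0.5091.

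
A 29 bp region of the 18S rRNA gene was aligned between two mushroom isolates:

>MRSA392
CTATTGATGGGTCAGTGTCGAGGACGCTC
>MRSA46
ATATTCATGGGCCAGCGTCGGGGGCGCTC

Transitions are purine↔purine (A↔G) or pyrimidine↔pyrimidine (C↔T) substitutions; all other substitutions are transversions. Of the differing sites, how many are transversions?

2

The sequences differ at positions 1 (C/A, transversion), 6 (G/C, transversion), 12 (T/C, transition), 16 (T/C, transition), 21 (A/G, transition), 24 (A/G, transition).
Of the 6 differences, 4 transitions and 2 transversions, so the answer is 2.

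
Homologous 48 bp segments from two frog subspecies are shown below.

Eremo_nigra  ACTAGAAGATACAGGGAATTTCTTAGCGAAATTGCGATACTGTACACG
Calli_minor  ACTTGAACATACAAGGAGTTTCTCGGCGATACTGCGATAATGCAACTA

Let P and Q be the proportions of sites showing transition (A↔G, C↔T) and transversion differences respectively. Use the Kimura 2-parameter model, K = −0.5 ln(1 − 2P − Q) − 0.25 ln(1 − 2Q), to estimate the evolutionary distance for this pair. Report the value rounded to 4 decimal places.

0.3785

The sequences differ at positions 4 (A/T, transversion), 8 (G/C, transversion), 14 (G/A, transition), 18 (A/G, transition), 24 (T/C, transition), 25 (A/G, transition), 30 (A/T, transversion), 32 (T/C, transition), 40 (C/A, transversion), 43 (T/C, transition), 45 (C/A, transversion), 46 (A/C, transversion), 47 (C/T, transition), 48 (G/A, transition).
Of the 14 differences, 8 transitions and 6 transversions over 48 sites: P = 8/48 = 0.166667, Q = 6/48 = 0.125000.
d = −0.5·ln(0.541666) − 0.25·ln(0.750000) = −0.5·(-0.613106) − 0.25·(-0.287682) = 0.3785.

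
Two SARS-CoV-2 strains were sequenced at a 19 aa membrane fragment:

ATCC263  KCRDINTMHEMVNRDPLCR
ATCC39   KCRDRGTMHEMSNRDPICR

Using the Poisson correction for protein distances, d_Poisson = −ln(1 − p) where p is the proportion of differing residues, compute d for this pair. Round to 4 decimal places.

0.2364

Differing sites — 5:I/R; 6:N/G; 12:V/S; 17:L/I.
p = 4/19 = 0.210526.
d = −ln(1 − 0.210526) = −ln(0.789474) = 0.2364.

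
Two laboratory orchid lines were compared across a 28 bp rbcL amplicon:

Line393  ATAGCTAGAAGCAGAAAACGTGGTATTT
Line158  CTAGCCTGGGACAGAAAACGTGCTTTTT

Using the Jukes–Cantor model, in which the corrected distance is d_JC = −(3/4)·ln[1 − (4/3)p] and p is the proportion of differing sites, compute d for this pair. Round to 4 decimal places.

The sequences differ at positions 1 (A/C), 6 (T/C), 7 (A/T), 9 (A/G), 10 (A/G), 11 (G/A), 23 (G/C), 25 (A/T).
p = 8/28 = 0.285714.
d = −0.75 · ln(1 − (4/3)·0.285714) = −0.75 · ln(0.619048) = −0.75 · (-0.479572) = 0.3597.

0.3597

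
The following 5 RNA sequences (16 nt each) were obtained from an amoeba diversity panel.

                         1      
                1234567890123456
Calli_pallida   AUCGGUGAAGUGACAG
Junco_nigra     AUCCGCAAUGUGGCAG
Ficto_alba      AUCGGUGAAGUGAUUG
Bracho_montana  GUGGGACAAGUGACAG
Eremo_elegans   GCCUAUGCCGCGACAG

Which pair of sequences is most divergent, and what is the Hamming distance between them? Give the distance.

10

Pairwise Hamming distances:
  Calli_pallida vs Junco_nigra: 5
  Calli_pallida vs Ficto_alba: 2
  Calli_pallida vs Bracho_montana: 4
  Calli_pallida vs Eremo_elegans: 7
  Junco_nigra vs Ficto_alba: 7
  Junco_nigra vs Bracho_montana: 7
  Junco_nigra vs Eremo_elegans: 10
  Ficto_alba vs Bracho_montana: 6
  Ficto_alba vs Eremo_elegans: 9
  Bracho_montana vs Eremo_elegans: 9
The largest is 10, between Junco_nigra and Eremo_elegans.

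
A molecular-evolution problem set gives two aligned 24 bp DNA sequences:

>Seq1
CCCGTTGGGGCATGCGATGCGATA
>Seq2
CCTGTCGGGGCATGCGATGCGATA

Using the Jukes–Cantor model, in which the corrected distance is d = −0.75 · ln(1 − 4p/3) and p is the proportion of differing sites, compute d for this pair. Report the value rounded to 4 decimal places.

Mismatches occur at site 3 (C/T), site 6 (T/C).
p = 2/24 = 0.083333.
d = −0.75 · ln(1 − (4/3)·0.083333) = −0.75 · ln(0.888889) = −0.75 · (-0.117783) = 0.0883.

0.0883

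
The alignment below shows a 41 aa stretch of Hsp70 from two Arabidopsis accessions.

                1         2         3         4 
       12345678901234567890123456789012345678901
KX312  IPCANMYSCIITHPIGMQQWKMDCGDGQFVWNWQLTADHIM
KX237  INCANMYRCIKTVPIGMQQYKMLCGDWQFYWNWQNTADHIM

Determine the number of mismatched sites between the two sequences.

9

Differing sites — 2:P/N; 8:S/R; 11:I/K; 13:H/V; 20:W/Y; 23:D/L; 27:G/W; 30:V/Y; 35:L/N.
That gives 9 mismatches out of 41 aligned sites, so the Hamming distance is 9.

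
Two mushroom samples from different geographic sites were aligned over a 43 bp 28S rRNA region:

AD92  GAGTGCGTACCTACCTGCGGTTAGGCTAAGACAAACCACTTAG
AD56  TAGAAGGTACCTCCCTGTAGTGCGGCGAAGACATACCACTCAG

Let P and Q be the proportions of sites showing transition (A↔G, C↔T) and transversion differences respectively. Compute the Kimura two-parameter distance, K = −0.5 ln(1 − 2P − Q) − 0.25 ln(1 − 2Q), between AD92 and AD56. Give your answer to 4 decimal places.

The sequences differ at positions 1 (G/T, transversion), 4 (T/A, transversion), 5 (G/A, transition), 6 (C/G, transversion), 13 (A/C, transversion), 18 (C/T, transition), 19 (G/A, transition), 22 (T/G, transversion), 23 (A/C, transversion), 27 (T/G, transversion), 34 (A/T, transversion), 41 (T/C, transition).
Of the 12 differences, 4 transitions and 8 transversions over 43 sites: P = 4/43 = 0.093023, Q = 8/43 = 0.186047.
d = −0.5·ln(0.627907) − 0.25·ln(0.627906) = −0.5·(-0.465363) − 0.25·(-0.465365) = 0.3490.

0.3490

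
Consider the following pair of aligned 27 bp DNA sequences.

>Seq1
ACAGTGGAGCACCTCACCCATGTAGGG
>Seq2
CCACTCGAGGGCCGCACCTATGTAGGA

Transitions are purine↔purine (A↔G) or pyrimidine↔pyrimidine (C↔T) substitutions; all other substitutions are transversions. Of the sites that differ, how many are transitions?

Differing sites — 1:A/C (Tv); 4:G/C (Tv); 6:G/C (Tv); 10:C/G (Tv); 11:A/G (Ti); 14:T/G (Tv); 19:C/T (Ti); 27:G/A (Ti).
Of the 8 differences, 3 transitions and 5 transversions, so the answer is 3.

3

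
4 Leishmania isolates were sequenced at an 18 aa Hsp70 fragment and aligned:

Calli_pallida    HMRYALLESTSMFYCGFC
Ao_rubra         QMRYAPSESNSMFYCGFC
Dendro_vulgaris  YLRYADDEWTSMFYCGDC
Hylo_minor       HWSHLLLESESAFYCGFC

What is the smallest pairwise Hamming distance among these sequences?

4

Pairwise Hamming distances:
  Calli_pallida vs Ao_rubra: 4
  Calli_pallida vs Dendro_vulgaris: 6
  Calli_pallida vs Hylo_minor: 6
  Ao_rubra vs Dendro_vulgaris: 7
  Ao_rubra vs Hylo_minor: 9
  Dendro_vulgaris vs Hylo_minor: 11
The smallest is 4, between Calli_pallida and Ao_rubra.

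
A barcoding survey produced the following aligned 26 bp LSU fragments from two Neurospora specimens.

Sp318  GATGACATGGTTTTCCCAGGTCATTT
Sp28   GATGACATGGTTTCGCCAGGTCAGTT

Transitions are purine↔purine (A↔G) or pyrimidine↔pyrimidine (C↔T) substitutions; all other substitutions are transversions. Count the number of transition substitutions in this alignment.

Mismatches occur at site 14 (T/C, transition), site 15 (C/G, transversion), site 24 (T/G, transversion).
Of the 3 differences, 1 transition and 2 transversions, so the answer is 1.

1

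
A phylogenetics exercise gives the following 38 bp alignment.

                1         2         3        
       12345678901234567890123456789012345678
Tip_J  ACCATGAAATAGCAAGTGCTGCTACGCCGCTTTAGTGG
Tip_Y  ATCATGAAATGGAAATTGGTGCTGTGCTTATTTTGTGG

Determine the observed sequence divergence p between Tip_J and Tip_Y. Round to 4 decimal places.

The sequences differ at positions 2 (C/T), 11 (A/G), 13 (C/A), 16 (G/T), 19 (C/G), 24 (A/G), 25 (C/T), 28 (C/T), 29 (G/T), 30 (C/A), 34 (A/T).
There are 11 differences over 38 sites, so p = 11/38 = 0.2895.

0.2895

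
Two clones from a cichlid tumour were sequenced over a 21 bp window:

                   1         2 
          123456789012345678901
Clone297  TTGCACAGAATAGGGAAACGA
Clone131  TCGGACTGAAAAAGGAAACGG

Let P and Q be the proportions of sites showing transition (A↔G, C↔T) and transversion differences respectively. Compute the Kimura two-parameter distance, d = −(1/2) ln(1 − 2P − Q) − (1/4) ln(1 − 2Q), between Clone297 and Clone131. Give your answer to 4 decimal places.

0.3639

Mismatches occur at site 2 (T/C, transition), site 4 (C/G, transversion), site 7 (A/T, transversion), site 11 (T/A, transversion), site 13 (G/A, transition), site 21 (A/G, transition).
Of the 6 differences, 3 transitions and 3 transversions over 21 sites: P = 3/21 = 0.142857, Q = 3/21 = 0.142857.
d = −0.5·ln(0.571429) − 0.25·ln(0.714286) = −0.5·(-0.559615) − 0.25·(-0.336472) = 0.3639.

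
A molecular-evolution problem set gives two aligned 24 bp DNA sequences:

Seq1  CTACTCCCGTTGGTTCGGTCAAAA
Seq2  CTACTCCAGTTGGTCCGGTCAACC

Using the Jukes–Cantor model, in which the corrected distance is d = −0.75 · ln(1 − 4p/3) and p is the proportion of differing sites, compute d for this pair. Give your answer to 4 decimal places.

The sequences differ at positions 8 (C/A), 15 (T/C), 23 (A/C), 24 (A/C).
p = 4/24 = 0.166667.
d = −0.75 · ln(1 − (4/3)·0.166667) = −0.75 · ln(0.777777) = −0.75 · (-0.251315) = 0.1885.

0.1885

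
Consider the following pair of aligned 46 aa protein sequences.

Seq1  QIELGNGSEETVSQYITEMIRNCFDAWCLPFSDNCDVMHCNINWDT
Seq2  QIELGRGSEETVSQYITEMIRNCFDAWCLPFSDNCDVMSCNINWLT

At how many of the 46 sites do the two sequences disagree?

The sequences differ at positions 6 (N/R), 39 (H/S), 45 (D/L).
That gives 3 mismatches out of 46 aligned sites, so the Hamming distance is 3.

3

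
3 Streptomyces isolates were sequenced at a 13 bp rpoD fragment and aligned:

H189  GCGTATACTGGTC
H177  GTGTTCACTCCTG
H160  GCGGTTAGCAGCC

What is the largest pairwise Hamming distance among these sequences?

Pairwise Hamming distances:
  H189 vs H177: 6
  H189 vs H160: 6
  H177 vs H160: 9
The largest is 9, between H177 and H160.

9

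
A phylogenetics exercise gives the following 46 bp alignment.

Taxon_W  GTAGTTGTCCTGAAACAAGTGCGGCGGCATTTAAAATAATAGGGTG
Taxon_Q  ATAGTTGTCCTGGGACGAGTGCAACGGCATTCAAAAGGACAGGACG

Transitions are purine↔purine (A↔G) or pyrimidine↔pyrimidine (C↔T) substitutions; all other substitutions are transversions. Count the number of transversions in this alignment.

1

Differing sites — 1:G/A (Ti); 13:A/G (Ti); 14:A/G (Ti); 17:A/G (Ti); 23:G/A (Ti); 24:G/A (Ti); 32:T/C (Ti); 37:T/G (Tv); 38:A/G (Ti); 40:T/C (Ti); 44:G/A (Ti); 45:T/C (Ti).
Of the 12 differences, 11 transitions and 1 transversion, so the answer is 1.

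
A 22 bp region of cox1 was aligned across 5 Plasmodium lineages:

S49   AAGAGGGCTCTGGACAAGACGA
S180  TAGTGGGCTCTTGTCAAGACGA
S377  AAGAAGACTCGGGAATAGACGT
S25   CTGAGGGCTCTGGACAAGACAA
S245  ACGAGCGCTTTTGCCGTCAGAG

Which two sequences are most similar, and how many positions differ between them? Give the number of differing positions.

3

Pairwise Hamming distances:
  S49 vs S180: 4
  S49 vs S377: 6
  S49 vs S25: 3
  S49 vs S245: 11
  S180 vs S377: 10
  S180 vs S25: 6
  S180 vs S245: 12
  S377 vs S25: 9
  S377 vs S245: 15
  S25 vs S245: 11
The smallest is 3, between S49 and S25.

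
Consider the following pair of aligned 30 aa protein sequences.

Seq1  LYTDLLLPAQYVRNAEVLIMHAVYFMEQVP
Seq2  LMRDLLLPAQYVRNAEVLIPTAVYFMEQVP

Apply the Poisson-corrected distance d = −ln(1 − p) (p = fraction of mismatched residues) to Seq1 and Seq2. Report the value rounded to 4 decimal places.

0.1431

Mismatches occur at site 2 (Y↔M), site 3 (T↔R), site 20 (M↔P), site 21 (H↔T).
p = 4/30 = 0.133333.
d = −ln(1 − 0.133333) = −ln(0.866667) = 0.1431.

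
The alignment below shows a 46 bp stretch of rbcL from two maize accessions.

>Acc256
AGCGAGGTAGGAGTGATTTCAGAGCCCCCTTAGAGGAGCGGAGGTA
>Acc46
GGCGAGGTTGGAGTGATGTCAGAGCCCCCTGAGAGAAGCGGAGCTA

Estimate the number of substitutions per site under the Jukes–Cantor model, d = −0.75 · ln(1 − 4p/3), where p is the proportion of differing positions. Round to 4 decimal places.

Differing sites — 1:A/G; 9:A/T; 18:T/G; 31:T/G; 36:G/A; 44:G/C.
p = 6/46 = 0.130435.
d = −0.75 · ln(1 − (4/3)·0.130435) = −0.75 · ln(0.826087) = −0.75 · (-0.191055) = 0.1433.

0.1433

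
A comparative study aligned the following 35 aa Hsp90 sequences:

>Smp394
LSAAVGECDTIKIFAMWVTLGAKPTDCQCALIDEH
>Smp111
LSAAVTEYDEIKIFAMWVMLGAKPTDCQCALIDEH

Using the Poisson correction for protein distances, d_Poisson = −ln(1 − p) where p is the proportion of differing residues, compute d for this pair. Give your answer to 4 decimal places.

Differing sites — 6:G/T; 8:C/Y; 10:T/E; 19:T/M.
p = 4/35 = 0.114286.
d = −ln(1 − 0.114286) = −ln(0.885714) = 0.1214.

0.1214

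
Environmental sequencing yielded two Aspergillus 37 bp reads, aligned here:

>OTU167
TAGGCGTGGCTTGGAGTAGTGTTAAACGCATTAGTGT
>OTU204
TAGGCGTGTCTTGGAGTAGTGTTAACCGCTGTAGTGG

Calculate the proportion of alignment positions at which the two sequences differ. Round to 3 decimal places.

Differing sites — 9:G/T; 26:A/C; 30:A/T; 31:T/G; 37:T/G.
There are 5 differences over 37 sites, so p = 5/37 = 0.135.

0.135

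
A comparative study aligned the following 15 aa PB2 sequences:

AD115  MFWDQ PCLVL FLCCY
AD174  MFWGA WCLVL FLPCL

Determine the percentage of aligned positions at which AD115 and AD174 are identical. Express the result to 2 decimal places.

66.67%

Differing sites — 4:D/G; 5:Q/A; 6:P/W; 13:C/P; 15:Y/L.
10 of the 15 sites match, so the percent identity is 10/15 × 100 = 66.67%.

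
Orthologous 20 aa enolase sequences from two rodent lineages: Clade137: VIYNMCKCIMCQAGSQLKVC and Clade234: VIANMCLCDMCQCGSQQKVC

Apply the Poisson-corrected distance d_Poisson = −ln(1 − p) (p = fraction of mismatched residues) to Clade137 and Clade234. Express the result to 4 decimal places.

0.2877

Mismatches occur at site 3 (Y→A), site 7 (K→L), site 9 (I→D), site 13 (A→C), site 17 (L→Q).
p = 5/20 = 0.250000.
d = −ln(1 − 0.250000) = −ln(0.750000) = 0.2877.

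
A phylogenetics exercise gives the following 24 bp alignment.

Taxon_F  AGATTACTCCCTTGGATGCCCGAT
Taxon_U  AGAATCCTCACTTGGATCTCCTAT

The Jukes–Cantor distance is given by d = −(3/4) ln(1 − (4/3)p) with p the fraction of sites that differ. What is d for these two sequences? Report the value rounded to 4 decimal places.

0.3041

The sequences differ at positions 4 (T/A), 6 (A/C), 10 (C/A), 18 (G/C), 19 (C/T), 22 (G/T).
p = 6/24 = 0.250000.
d = −0.75 · ln(1 − (4/3)·0.250000) = −0.75 · ln(0.666667) = −0.75 · (-0.405465) = 0.3041.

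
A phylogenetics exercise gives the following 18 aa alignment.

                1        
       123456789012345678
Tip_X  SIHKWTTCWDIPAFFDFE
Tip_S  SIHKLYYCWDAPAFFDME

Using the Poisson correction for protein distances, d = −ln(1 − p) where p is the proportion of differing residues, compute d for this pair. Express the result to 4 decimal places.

The sequences differ at positions 5 (W/L), 6 (T/Y), 7 (T/Y), 11 (I/A), 17 (F/M).
p = 5/18 = 0.277778.
d = −ln(1 − 0.277778) = −ln(0.722222) = 0.3254.

0.3254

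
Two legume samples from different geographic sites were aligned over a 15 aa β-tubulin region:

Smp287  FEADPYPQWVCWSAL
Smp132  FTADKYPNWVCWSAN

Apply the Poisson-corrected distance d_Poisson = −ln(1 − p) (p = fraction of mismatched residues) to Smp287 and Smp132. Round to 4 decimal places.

The sequences differ at positions 2 (E/T), 5 (P/K), 8 (Q/N), 15 (L/N).
p = 4/15 = 0.266667.
d = −ln(1 − 0.266667) = −ln(0.733333) = 0.3102.

0.3102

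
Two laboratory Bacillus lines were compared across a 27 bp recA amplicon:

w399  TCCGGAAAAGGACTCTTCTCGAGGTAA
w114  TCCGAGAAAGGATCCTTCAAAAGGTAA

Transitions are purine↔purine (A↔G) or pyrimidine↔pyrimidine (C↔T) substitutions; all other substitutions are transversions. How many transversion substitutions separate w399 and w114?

The sequences differ at positions 5 (G/A, transition), 6 (A/G, transition), 13 (C/T, transition), 14 (T/C, transition), 19 (T/A, transversion), 20 (C/A, transversion), 21 (G/A, transition).
Of the 7 differences, 5 transitions and 2 transversions, so the answer is 2.

2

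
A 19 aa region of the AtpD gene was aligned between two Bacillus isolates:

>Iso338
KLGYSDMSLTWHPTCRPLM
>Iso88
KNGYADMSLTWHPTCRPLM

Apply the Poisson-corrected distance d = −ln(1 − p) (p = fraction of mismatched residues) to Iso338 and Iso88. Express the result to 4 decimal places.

Differing sites — 2:L/N; 5:S/A.
p = 2/19 = 0.105263.
d = −ln(1 − 0.105263) = −ln(0.894737) = 0.1112.

0.1112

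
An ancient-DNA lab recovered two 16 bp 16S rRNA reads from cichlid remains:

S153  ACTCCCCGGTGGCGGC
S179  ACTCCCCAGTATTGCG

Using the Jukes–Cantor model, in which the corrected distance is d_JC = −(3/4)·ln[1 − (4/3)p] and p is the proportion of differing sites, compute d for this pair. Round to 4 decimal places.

0.5199

Differing sites — 8:G/A; 11:G/A; 12:G/T; 13:C/T; 15:G/C; 16:C/G.
p = 6/16 = 0.375000.
d = −0.75 · ln(1 − (4/3)·0.375000) = −0.75 · ln(0.500000) = −0.75 · (-0.693147) = 0.5199.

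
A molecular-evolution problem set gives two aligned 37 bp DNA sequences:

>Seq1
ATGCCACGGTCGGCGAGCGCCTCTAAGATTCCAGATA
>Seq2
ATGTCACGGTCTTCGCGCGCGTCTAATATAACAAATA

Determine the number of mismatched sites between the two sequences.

The sequences differ at positions 4 (C/T), 12 (G/T), 13 (G/T), 16 (A/C), 21 (C/G), 27 (G/T), 30 (T/A), 31 (C/A), 34 (G/A).
That gives 9 mismatches out of 37 aligned sites, so the Hamming distance is 9.

9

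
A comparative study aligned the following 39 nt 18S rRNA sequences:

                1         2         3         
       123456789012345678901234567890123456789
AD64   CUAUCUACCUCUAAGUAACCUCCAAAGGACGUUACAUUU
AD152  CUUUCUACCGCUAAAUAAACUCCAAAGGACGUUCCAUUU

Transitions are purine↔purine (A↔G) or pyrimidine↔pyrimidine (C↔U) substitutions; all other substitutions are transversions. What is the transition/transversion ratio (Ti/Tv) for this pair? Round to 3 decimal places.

Mismatches occur at site 3 (A↔U, transversion), site 10 (U↔G, transversion), site 15 (G↔A, transition), site 19 (C↔A, transversion), site 34 (A↔C, transversion).
Of the 5 differences, 1 transition and 4 transversions, so Ti/Tv = 1/4 = 0.250.

0.250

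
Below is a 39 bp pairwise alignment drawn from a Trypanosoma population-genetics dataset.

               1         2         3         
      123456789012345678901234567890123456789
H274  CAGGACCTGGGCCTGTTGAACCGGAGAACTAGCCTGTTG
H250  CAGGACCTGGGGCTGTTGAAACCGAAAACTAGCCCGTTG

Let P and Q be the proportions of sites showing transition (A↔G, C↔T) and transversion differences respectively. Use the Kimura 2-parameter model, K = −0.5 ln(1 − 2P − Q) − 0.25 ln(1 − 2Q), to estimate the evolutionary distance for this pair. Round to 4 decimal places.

Mismatches occur at site 12 (C↔G, transversion), site 21 (C↔A, transversion), site 23 (G↔C, transversion), site 26 (G↔A, transition), site 35 (T↔C, transition).
Of the 5 differences, 2 transitions and 3 transversions over 39 sites: P = 2/39 = 0.051282, Q = 3/39 = 0.076923.
d = −0.5·ln(0.820513) − 0.25·ln(0.846154) = −0.5·(-0.197826) − 0.25·(-0.167054) = 0.1407.

0.1407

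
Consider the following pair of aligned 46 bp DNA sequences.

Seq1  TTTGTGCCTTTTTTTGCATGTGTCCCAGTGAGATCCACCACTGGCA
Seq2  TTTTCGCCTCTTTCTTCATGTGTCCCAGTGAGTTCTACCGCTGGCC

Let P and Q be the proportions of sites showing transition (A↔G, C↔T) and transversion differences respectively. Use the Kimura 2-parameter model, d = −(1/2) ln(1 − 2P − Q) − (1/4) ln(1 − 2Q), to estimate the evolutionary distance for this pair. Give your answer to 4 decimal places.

Mismatches occur at site 4 (G→T, transversion), site 5 (T→C, transition), site 10 (T→C, transition), site 14 (T→C, transition), site 16 (G→T, transversion), site 33 (A→T, transversion), site 36 (C→T, transition), site 40 (A→G, transition), site 46 (A→C, transversion).
Of the 9 differences, 5 transitions and 4 transversions over 46 sites: P = 5/46 = 0.108696, Q = 4/46 = 0.086957.
d = −0.5·ln(0.695651) − 0.25·ln(0.826086) = −0.5·(-0.362907) − 0.25·(-0.191056) = 0.2292.

0.2292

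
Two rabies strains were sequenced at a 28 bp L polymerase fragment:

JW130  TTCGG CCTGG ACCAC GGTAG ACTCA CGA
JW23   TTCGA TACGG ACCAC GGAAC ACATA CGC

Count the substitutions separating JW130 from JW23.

9

The sequences differ at positions 5 (G/A), 6 (C/T), 7 (C/A), 8 (T/C), 18 (T/A), 20 (G/C), 23 (T/A), 24 (C/T), 28 (A/C).
That gives 9 mismatches out of 28 aligned sites, so the Hamming distance is 9.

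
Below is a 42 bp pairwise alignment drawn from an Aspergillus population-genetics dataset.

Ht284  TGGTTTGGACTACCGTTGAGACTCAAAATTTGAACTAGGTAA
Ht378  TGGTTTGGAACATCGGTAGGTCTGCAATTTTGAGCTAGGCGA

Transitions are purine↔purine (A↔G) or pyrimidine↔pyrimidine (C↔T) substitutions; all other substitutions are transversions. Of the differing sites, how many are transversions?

Mismatches occur at site 10 (C/A, transversion), site 11 (T/C, transition), site 13 (C/T, transition), site 16 (T/G, transversion), site 18 (G/A, transition), site 19 (A/G, transition), site 21 (A/T, transversion), site 24 (C/G, transversion), site 25 (A/C, transversion), site 28 (A/T, transversion), site 34 (A/G, transition), site 40 (T/C, transition), site 41 (A/G, transition).
Of the 13 differences, 7 transitions and 6 transversions, so the answer is 6.

6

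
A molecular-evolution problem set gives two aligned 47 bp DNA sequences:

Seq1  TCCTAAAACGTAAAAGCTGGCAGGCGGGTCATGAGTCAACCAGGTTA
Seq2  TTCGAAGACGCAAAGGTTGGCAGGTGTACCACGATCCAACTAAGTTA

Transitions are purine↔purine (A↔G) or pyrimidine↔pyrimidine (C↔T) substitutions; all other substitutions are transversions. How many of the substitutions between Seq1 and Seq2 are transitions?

The sequences differ at positions 2 (C/T, transition), 4 (T/G, transversion), 7 (A/G, transition), 11 (T/C, transition), 15 (A/G, transition), 17 (C/T, transition), 25 (C/T, transition), 27 (G/T, transversion), 28 (G/A, transition), 29 (T/C, transition), 32 (T/C, transition), 35 (G/T, transversion), 36 (T/C, transition), 41 (C/T, transition), 43 (G/A, transition).
Of the 15 differences, 12 transitions and 3 transversions, so the answer is 12.

12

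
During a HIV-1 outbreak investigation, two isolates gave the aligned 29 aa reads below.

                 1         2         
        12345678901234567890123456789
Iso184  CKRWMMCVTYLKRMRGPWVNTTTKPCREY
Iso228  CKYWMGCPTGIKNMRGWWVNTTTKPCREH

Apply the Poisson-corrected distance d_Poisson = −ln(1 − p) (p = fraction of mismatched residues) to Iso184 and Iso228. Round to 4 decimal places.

Differing sites — 3:R/Y; 6:M/G; 8:V/P; 10:Y/G; 11:L/I; 13:R/N; 17:P/W; 29:Y/H.
p = 8/29 = 0.275862.
d = −ln(1 − 0.275862) = −ln(0.724138) = 0.3228.

0.3228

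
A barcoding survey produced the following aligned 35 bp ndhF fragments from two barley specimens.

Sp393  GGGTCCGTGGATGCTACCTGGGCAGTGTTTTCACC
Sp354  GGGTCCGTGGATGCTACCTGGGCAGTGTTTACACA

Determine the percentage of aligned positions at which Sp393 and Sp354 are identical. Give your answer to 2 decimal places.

The sequences differ at positions 31 (T/A), 35 (C/A).
33 of the 35 sites match, so the percent identity is 33/35 × 100 = 94.29%.

94.29%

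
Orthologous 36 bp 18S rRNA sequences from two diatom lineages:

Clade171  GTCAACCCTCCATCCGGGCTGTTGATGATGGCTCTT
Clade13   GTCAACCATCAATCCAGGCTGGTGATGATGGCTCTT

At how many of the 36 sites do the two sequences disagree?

4

The sequences differ at positions 8 (C/A), 11 (C/A), 16 (G/A), 22 (T/G).
That gives 4 mismatches out of 36 aligned sites, so the Hamming distance is 4.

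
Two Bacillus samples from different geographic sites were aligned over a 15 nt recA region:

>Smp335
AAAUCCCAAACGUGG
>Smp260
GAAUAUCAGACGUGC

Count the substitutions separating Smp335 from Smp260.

Mismatches occur at site 1 (A→G), site 5 (C→A), site 6 (C→U), site 9 (A→G), site 15 (G→C).
That gives 5 mismatches out of 15 aligned sites, so the Hamming distance is 5.

5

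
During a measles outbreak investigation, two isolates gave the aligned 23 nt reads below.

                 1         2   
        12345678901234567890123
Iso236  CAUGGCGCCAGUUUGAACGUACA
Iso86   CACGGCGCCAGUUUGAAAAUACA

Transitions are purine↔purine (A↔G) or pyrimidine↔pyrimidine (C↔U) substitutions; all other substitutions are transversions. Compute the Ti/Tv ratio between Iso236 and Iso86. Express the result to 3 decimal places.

The sequences differ at positions 3 (U/C, transition), 18 (C/A, transversion), 19 (G/A, transition).
Of the 3 differences, 2 transitions and 1 transversion, so Ti/Tv = 2/1 = 2.000.

2.000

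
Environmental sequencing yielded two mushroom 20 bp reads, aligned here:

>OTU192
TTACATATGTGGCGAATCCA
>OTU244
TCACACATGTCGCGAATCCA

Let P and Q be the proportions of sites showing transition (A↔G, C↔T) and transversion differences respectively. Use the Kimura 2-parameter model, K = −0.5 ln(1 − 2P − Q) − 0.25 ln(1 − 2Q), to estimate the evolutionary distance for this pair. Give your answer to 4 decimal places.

0.1702

Mismatches occur at site 2 (T/C, transition), site 6 (T/C, transition), site 11 (G/C, transversion).
Of the 3 differences, 2 transitions and 1 transversion over 20 sites: P = 2/20 = 0.100000, Q = 1/20 = 0.050000.
d = −0.5·ln(0.750000) − 0.25·ln(0.900000) = −0.5·(-0.287682) − 0.25·(-0.105361) = 0.1702.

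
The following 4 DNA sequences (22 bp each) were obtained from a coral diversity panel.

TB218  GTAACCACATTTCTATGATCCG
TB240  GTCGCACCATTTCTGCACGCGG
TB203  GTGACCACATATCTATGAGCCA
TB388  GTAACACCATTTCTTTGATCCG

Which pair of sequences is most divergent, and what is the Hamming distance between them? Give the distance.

11

Pairwise Hamming distances:
  TB218 vs TB240: 10
  TB218 vs TB203: 4
  TB218 vs TB388: 3
  TB240 vs TB203: 11
  TB240 vs TB388: 8
  TB203 vs TB388: 7
The largest is 11, between TB240 and TB203.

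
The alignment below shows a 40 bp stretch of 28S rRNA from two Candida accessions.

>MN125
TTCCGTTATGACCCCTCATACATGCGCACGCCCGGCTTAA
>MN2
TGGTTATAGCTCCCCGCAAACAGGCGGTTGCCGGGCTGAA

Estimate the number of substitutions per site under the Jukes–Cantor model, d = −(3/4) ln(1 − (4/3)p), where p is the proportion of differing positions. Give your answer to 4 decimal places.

0.5716

Differing sites — 2:T/G; 3:C/G; 4:C/T; 5:G/T; 6:T/A; 9:T/G; 10:G/C; 11:A/T; 16:T/G; 19:T/A; 23:T/G; 27:C/G; 28:A/T; 29:C/T; 33:C/G; 38:T/G.
p = 16/40 = 0.400000.
d = −0.75 · ln(1 − (4/3)·0.400000) = −0.75 · ln(0.466667) = −0.75 · (-0.762139) = 0.5716.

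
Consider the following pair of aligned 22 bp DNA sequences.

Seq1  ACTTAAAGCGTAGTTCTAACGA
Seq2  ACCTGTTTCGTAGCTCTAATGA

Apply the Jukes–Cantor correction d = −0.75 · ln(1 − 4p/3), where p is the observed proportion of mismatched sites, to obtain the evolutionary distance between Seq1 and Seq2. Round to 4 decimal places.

0.4141

Mismatches occur at site 3 (T→C), site 5 (A→G), site 6 (A→T), site 7 (A→T), site 8 (G→T), site 14 (T→C), site 20 (C→T).
p = 7/22 = 0.318182.
d = −0.75 · ln(1 − (4/3)·0.318182) = −0.75 · ln(0.575757) = −0.75 · (-0.552070) = 0.4141.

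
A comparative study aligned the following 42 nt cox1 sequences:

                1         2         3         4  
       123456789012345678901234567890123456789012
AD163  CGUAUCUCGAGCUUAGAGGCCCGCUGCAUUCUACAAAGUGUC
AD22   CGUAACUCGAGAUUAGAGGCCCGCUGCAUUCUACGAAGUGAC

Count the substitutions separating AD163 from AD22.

4

The sequences differ at positions 5 (U/A), 12 (C/A), 35 (A/G), 41 (U/A).
That gives 4 mismatches out of 42 aligned sites, so the Hamming distance is 4.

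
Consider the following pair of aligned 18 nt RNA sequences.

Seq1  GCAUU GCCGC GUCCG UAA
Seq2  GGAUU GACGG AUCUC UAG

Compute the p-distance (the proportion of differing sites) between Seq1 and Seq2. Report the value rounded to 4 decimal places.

The sequences differ at positions 2 (C/G), 7 (C/A), 10 (C/G), 11 (G/A), 14 (C/U), 15 (G/C), 18 (A/G).
There are 7 differences over 18 sites, so p = 7/18 = 0.3889.

0.3889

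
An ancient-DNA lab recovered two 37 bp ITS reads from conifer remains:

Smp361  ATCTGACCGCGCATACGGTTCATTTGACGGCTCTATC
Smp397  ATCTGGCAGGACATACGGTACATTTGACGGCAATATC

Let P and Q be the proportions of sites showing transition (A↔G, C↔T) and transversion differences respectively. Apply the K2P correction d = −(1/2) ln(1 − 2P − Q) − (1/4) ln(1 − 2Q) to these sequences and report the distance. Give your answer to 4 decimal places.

The sequences differ at positions 6 (A/G, transition), 8 (C/A, transversion), 10 (C/G, transversion), 11 (G/A, transition), 20 (T/A, transversion), 32 (T/A, transversion), 33 (C/A, transversion).
Of the 7 differences, 2 transitions and 5 transversions over 37 sites: P = 2/37 = 0.054054, Q = 5/37 = 0.135135.
d = −0.5·ln(0.756757) − 0.25·ln(0.729730) = −0.5·(-0.278713) − 0.25·(-0.315081) = 0.2181.

0.2181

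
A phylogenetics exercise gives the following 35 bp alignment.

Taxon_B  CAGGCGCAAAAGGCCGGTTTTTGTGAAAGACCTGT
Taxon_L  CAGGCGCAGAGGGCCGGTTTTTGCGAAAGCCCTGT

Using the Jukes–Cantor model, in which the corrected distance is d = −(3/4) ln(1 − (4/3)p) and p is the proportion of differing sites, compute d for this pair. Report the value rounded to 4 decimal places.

0.1240

Mismatches occur at site 9 (A/G), site 11 (A/G), site 24 (T/C), site 30 (A/C).
p = 4/35 = 0.114286.
d = −0.75 · ln(1 − (4/3)·0.114286) = −0.75 · ln(0.847619) = −0.75 · (-0.165324) = 0.1240.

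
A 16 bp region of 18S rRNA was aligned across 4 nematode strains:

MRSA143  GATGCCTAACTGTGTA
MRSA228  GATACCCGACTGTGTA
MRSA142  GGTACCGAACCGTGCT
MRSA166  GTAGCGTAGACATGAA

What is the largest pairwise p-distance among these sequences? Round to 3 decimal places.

Pairwise Hamming distances:
  MRSA143 vs MRSA228: 3
  MRSA143 vs MRSA142: 6
  MRSA143 vs MRSA166: 8
  MRSA228 vs MRSA142: 6
  MRSA228 vs MRSA166: 11
  MRSA142 vs MRSA166: 10
The largest is 11 mismatches, between MRSA228 and MRSA166; p = 11/16 = 0.688.

0.688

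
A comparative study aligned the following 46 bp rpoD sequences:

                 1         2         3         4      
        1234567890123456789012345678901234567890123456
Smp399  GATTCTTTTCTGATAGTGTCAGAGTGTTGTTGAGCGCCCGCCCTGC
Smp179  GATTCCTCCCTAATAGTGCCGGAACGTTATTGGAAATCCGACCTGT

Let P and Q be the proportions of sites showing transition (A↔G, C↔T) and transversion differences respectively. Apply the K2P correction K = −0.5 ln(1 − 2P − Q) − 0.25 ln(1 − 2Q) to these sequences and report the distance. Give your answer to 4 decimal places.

The sequences differ at positions 6 (T/C, transition), 8 (T/C, transition), 9 (T/C, transition), 12 (G/A, transition), 19 (T/C, transition), 21 (A/G, transition), 24 (G/A, transition), 25 (T/C, transition), 29 (G/A, transition), 33 (A/G, transition), 34 (G/A, transition), 35 (C/A, transversion), 36 (G/A, transition), 37 (C/T, transition), 41 (C/A, transversion), 46 (C/T, transition).
Of the 16 differences, 14 transitions and 2 transversions over 46 sites: P = 14/46 = 0.304348, Q = 2/46 = 0.043478.
d = −0.5·ln(0.347826) − 0.25·ln(0.913044) = −0.5·(-1.056053) − 0.25·(-0.090971) = 0.5508.

0.5508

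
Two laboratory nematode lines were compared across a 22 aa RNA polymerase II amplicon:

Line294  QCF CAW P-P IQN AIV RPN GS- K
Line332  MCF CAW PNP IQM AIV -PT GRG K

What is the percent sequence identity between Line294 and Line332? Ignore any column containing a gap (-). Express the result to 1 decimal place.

Excluding the 3 gap columns leaves 19 comparable sites.
Mismatches occur at site 1 (Q→M), site 12 (N→M), site 18 (N→T), site 20 (S→R).
15 of the 19 comparable sites match, so the percent identity is 15/19 × 100 = 78.9%.

78.9%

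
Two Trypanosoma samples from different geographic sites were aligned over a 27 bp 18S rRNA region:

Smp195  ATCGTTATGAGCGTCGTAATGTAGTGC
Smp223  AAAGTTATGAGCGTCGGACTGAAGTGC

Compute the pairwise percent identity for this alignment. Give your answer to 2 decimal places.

Mismatches occur at site 2 (T→A), site 3 (C→A), site 17 (T→G), site 19 (A→C), site 22 (T→A).
22 of the 27 sites match, so the percent identity is 22/27 × 100 = 81.48%.

81.48%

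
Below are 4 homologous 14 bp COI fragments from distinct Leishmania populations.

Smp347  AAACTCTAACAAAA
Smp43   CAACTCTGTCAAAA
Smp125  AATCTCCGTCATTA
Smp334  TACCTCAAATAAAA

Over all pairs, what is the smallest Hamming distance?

Pairwise Hamming distances:
  Smp347 vs Smp43: 3
  Smp347 vs Smp125: 6
  Smp347 vs Smp334: 4
  Smp43 vs Smp125: 5
  Smp43 vs Smp334: 6
  Smp125 vs Smp334: 8
The smallest is 3, between Smp347 and Smp43.

3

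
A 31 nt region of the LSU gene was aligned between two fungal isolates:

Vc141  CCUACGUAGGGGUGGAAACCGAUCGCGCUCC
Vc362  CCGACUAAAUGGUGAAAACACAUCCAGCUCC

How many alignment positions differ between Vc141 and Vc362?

The sequences differ at positions 3 (U/G), 6 (G/U), 7 (U/A), 9 (G/A), 10 (G/U), 15 (G/A), 20 (C/A), 21 (G/C), 25 (G/C), 26 (C/A).
That gives 10 mismatches out of 31 aligned sites, so the Hamming distance is 10.

10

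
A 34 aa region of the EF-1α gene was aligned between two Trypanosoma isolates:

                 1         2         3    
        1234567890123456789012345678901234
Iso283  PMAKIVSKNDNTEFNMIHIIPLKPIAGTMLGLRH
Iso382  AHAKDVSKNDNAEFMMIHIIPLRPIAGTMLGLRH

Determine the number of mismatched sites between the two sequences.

6

Mismatches occur at site 1 (P→A), site 2 (M→H), site 5 (I→D), site 12 (T→A), site 15 (N→M), site 23 (K→R).
That gives 6 mismatches out of 34 aligned sites, so the Hamming distance is 6.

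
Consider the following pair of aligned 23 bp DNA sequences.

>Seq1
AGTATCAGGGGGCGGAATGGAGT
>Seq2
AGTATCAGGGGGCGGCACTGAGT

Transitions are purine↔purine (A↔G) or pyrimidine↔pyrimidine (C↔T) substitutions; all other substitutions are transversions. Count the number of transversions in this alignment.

The sequences differ at positions 16 (A/C, transversion), 18 (T/C, transition), 19 (G/T, transversion).
Of the 3 differences, 1 transition and 2 transversions, so the answer is 2.

2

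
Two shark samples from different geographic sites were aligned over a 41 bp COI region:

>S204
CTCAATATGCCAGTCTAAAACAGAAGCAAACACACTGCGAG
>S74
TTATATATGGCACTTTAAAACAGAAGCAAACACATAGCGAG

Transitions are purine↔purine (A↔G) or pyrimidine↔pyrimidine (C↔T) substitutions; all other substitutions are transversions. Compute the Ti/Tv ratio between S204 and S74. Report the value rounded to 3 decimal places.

0.600

The sequences differ at positions 1 (C/T, transition), 3 (C/A, transversion), 4 (A/T, transversion), 10 (C/G, transversion), 13 (G/C, transversion), 15 (C/T, transition), 35 (C/T, transition), 36 (T/A, transversion).
Of the 8 differences, 3 transitions and 5 transversions, so Ti/Tv = 3/5 = 0.600.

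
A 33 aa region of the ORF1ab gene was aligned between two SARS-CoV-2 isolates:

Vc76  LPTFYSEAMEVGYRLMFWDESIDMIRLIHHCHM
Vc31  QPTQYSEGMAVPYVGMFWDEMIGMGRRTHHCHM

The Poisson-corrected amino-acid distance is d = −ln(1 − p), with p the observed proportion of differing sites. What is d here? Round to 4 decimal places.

Mismatches occur at site 1 (L↔Q), site 4 (F↔Q), site 8 (A↔G), site 10 (E↔A), site 12 (G↔P), site 14 (R↔V), site 15 (L↔G), site 21 (S↔M), site 23 (D↔G), site 25 (I↔G), site 27 (L↔R), site 28 (I↔T).
p = 12/33 = 0.363636.
d = −ln(1 − 0.363636) = −ln(0.636364) = 0.4520.

0.4520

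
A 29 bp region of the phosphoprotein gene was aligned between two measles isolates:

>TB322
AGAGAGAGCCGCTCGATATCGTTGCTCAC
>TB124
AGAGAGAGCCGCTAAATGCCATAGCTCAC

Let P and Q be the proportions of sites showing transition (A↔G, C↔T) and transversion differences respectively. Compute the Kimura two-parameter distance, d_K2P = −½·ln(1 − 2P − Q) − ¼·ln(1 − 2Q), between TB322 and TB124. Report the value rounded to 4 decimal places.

0.2485

Differing sites — 14:C/A (Tv); 15:G/A (Ti); 18:A/G (Ti); 19:T/C (Ti); 21:G/A (Ti); 23:T/A (Tv).
Of the 6 differences, 4 transitions and 2 transversions over 29 sites: P = 4/29 = 0.137931, Q = 2/29 = 0.068966.
d = −0.5·ln(0.655172) − 0.25·ln(0.862068) = −0.5·(-0.422857) − 0.25·(-0.148421) = 0.2485.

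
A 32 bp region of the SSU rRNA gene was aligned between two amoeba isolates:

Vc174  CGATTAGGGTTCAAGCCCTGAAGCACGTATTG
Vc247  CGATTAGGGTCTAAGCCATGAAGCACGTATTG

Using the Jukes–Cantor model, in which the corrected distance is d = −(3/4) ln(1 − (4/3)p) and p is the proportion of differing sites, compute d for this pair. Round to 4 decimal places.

Mismatches occur at site 11 (T→C), site 12 (C→T), site 18 (C→A).
p = 3/32 = 0.093750.
d = −0.75 · ln(1 − (4/3)·0.093750) = −0.75 · ln(0.875000) = −0.75 · (-0.133531) = 0.1001.

0.1001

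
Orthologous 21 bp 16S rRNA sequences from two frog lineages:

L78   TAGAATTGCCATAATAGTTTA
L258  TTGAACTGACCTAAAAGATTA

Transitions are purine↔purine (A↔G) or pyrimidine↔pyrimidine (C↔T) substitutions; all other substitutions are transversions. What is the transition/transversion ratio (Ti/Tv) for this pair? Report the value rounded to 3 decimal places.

0.200

Differing sites — 2:A/T (Tv); 6:T/C (Ti); 9:C/A (Tv); 11:A/C (Tv); 15:T/A (Tv); 18:T/A (Tv).
Of the 6 differences, 1 transition and 5 transversions, so Ti/Tv = 1/5 = 0.200.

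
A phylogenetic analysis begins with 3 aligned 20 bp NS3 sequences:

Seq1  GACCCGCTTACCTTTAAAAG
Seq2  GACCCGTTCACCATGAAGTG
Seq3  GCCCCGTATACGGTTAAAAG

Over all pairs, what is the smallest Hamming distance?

Pairwise Hamming distances:
  Seq1 vs Seq2: 6
  Seq1 vs Seq3: 5
  Seq2 vs Seq3: 8
The smallest is 5, between Seq1 and Seq3.

5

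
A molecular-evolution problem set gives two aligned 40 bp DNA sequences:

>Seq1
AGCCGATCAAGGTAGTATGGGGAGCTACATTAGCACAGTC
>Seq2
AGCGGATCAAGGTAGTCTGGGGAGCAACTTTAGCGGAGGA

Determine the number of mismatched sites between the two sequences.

8

The sequences differ at positions 4 (C/G), 17 (A/C), 26 (T/A), 29 (A/T), 35 (A/G), 36 (C/G), 39 (T/G), 40 (C/A).
That gives 8 mismatches out of 40 aligned sites, so the Hamming distance is 8.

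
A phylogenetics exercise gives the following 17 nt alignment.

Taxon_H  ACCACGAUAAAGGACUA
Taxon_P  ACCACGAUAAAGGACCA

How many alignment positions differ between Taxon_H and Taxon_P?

1

The sequences differ at position 16 (U/C).
That gives 1 mismatch out of 17 aligned sites, so the Hamming distance is 1.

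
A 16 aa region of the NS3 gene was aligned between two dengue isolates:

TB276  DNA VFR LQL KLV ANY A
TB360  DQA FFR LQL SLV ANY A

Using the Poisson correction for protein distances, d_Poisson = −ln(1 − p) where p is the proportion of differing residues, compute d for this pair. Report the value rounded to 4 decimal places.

The sequences differ at positions 2 (N/Q), 4 (V/F), 10 (K/S).
p = 3/16 = 0.187500.
d = −ln(1 − 0.187500) = −ln(0.812500) = 0.2076.

0.2076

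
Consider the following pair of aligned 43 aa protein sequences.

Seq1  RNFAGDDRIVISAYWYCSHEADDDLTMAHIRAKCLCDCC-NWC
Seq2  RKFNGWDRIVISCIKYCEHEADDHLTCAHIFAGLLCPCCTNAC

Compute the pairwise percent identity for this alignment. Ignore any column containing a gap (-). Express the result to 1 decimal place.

Excluding the 1 gap column leaves 42 comparable sites.
Mismatches occur at site 2 (N→K), site 4 (A→N), site 6 (D→W), site 13 (A→C), site 14 (Y→I), site 15 (W→K), site 18 (S→E), site 24 (D→H), site 27 (M→C), site 31 (R→F), site 33 (K→G), site 34 (C→L), site 37 (D→P), site 42 (W→A).
28 of the 42 comparable sites match, so the percent identity is 28/42 × 100 = 66.7%.

66.7%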